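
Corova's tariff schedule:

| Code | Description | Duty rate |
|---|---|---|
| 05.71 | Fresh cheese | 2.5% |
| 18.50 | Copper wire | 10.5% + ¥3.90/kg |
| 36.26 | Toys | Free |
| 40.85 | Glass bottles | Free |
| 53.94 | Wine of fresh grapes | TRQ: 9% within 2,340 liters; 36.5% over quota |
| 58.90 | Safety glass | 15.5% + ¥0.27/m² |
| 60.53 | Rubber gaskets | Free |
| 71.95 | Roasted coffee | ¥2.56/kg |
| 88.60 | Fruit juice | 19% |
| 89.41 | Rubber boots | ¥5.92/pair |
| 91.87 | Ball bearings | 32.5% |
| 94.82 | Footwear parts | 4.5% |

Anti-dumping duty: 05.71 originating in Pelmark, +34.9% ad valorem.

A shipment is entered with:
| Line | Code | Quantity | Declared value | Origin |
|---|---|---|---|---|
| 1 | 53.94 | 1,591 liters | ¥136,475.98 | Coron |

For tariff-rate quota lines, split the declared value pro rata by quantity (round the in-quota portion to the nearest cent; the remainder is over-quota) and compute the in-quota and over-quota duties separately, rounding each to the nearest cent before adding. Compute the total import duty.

Line 1 (53.94, Coron, 1,591 liters, ¥136,475.98):
Code 53.94 is under a tariff-rate quota (threshold 2,340 liters). Quantity 1,591 liters is within the quota, so the in-quota rate 9% applies to the full value.
Duty = ¥136,475.98 × 9% = ¥12,282.84.

¥12,282.84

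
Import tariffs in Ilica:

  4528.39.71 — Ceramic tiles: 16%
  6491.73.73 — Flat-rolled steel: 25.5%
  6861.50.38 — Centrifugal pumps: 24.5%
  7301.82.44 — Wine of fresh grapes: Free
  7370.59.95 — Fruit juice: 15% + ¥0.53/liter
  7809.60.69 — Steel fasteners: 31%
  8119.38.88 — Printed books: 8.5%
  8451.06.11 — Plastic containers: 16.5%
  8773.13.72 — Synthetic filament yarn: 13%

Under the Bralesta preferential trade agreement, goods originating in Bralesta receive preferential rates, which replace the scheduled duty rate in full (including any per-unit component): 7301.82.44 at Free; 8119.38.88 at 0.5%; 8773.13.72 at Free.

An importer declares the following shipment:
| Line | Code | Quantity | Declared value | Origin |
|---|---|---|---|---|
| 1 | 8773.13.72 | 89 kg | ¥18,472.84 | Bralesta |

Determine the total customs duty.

Line 1 (8773.13.72, Bralesta, 89 kg, ¥18,472.84):
Base rate for 8773.13.72 is 13%.
Origin Bralesta qualifies under the Ilica–Bralesta agreement and 8773.13.72 is covered: preferential rate Free applies instead.
Duty = ¥18,472.84 × 0% = ¥0.00.

¥0.00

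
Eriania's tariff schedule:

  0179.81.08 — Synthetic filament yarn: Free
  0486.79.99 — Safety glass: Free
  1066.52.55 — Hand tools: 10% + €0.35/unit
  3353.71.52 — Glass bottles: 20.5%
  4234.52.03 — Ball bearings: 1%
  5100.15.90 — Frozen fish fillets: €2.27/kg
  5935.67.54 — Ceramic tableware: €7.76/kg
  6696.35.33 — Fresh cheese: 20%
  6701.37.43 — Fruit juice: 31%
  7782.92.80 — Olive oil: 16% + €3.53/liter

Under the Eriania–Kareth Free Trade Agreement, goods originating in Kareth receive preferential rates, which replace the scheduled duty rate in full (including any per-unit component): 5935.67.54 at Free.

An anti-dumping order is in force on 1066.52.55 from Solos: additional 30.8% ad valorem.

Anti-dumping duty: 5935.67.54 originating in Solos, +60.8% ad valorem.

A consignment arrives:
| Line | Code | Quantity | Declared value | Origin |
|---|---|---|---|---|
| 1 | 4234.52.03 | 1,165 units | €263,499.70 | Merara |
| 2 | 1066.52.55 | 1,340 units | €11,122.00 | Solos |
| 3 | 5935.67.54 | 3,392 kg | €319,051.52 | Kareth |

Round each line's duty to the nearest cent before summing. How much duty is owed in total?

Line 1 (4234.52.03, Merara, 1,165 units, €263,499.70):
Base rate for 4234.52.03 is 1%.
Duty = €263,499.70 × 1% = €2,635.00.
Line 2 (1066.52.55, Solos, 1,340 units, €11,122.00):
Base rate for 1066.52.55 is 10% + €0.35/unit.
Additional duty on 1066.52.55 from Solos: +30.8%. Applied ad valorem rate: 10% + 30.8% = 40.8%.
Duty = €11,122.00 × 40.8% + 1,340 × €0.35 = €5,006.78.
Line 3 (5935.67.54, Kareth, 3,392 kg, €319,051.52):
Base rate for 5935.67.54 is €7.76/kg.
Origin Kareth qualifies under the Eriania–Kareth agreement and 5935.67.54 is covered: preferential rate Free applies instead.
The additional-duty order on 5935.67.54 targets Solos, not Kareth; it does not apply.
Duty = €319,051.52 × 0% = €0.00.
Total = €2,635.00 + €5,006.78 + €0.00 = €7,641.78.

€7,641.78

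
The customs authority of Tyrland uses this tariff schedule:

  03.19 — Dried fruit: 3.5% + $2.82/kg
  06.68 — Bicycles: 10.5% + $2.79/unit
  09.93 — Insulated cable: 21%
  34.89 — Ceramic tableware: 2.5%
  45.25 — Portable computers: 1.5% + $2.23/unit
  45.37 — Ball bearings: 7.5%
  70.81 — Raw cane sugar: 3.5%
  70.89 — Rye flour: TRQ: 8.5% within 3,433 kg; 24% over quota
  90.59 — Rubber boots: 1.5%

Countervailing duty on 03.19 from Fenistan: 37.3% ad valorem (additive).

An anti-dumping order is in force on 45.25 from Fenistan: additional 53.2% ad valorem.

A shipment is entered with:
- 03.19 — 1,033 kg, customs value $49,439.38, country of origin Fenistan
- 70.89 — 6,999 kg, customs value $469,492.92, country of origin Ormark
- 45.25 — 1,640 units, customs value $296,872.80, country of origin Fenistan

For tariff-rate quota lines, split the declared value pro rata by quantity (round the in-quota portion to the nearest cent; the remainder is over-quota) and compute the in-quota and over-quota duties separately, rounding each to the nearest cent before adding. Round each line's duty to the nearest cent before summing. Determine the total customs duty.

$266,114.98

Line 1 (03.19, Fenistan, 1,033 kg, $49,439.38):
Base rate for 03.19 is 3.5% + $2.82/kg.
Additional duty on 03.19 from Fenistan: +37.3%. Applied ad valorem rate: 3.5% + 37.3% = 40.8%.
Duty = $49,439.38 × 40.8% + 1,033 × $2.82 = $23,084.33.
Line 2 (70.89, Ormark, 6,999 kg, $469,492.92):
Code 70.89 is under a tariff-rate quota (threshold 3,433 kg). In-quota: 3,433 kg at 8.5%; over-quota: 3,566 kg at 24%.
Pro-rata value split: in-quota = $469,492.92 × 3,433/6,999 = $230,285.64; over-quota = $469,492.92 − $230,285.64 = $239,207.28.
In-quota duty = $230,285.64 × 8.5% = $19,574.28. Over-quota duty = $239,207.28 × 24% = $57,409.75.
Line duty = $19,574.28 + $57,409.75 = $76,984.03.
Line 3 (45.25, Fenistan, 1,640 units, $296,872.80):
Base rate for 45.25 is 1.5% + $2.23/unit.
Additional duty on 45.25 from Fenistan: +53.2%. Applied ad valorem rate: 1.5% + 53.2% = 54.7%.
Duty = $296,872.80 × 54.7% + 1,640 × $2.23 = $166,046.62.
Total = $23,084.33 + $76,984.03 + $166,046.62 = $266,114.98.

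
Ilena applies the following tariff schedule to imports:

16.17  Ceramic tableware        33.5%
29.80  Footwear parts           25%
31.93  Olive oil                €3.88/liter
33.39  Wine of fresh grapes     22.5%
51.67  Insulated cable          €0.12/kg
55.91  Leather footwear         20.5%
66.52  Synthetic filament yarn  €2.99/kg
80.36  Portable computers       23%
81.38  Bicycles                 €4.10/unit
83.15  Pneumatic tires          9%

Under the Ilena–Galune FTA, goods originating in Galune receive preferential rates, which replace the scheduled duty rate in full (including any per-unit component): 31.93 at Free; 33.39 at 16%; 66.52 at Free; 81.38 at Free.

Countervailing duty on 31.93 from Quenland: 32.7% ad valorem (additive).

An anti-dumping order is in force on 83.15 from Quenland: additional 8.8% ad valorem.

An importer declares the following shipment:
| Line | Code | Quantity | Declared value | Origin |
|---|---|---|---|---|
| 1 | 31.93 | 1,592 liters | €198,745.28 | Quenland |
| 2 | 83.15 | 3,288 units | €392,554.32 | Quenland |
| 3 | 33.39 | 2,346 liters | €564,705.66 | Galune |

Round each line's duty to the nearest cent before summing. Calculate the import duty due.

€231,394.25

Line 1 (31.93, Quenland, 1,592 liters, €198,745.28):
Base rate for 31.93 is €3.88/liter.
31.93 has an FTA preferential rate, but origin Quenland is not Galune; base rate stands.
Additional duty on 31.93 from Quenland: +32.7% ad valorem. Applied ad valorem rate = 32.7%.
Duty = €198,745.28 × 32.7% + 1,592 × €3.88 = €71,166.67.
Line 2 (83.15, Quenland, 3,288 units, €392,554.32):
Base rate for 83.15 is 9%.
Additional duty on 83.15 from Quenland: +8.8%. Applied ad valorem rate: 9% + 8.8% = 17.8%.
Duty = €392,554.32 × 17.8% = €69,874.67.
Line 3 (33.39, Galune, 2,346 liters, €564,705.66):
Base rate for 33.39 is 22.5%.
Origin Galune qualifies under the Ilena–Galune agreement and 33.39 is covered: preferential rate 16% applies instead.
Duty = €564,705.66 × 16% = €90,352.91.
Total = €71,166.67 + €69,874.67 + €90,352.91 = €231,394.25.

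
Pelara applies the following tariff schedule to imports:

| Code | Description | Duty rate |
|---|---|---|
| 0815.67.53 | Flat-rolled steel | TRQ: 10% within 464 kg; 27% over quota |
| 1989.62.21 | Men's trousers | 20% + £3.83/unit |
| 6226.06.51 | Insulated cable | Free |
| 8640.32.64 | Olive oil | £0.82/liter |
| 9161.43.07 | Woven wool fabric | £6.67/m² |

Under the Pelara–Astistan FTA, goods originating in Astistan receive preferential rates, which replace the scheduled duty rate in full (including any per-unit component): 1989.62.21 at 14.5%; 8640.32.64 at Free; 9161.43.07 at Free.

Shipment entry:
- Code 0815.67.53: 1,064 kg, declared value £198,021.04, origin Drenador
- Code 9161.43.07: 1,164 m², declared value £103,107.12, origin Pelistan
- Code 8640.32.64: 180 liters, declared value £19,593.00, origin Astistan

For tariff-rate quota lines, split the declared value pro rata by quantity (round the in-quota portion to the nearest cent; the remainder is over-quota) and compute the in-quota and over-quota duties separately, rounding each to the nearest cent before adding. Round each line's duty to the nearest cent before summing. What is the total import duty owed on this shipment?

£46,549.20

Line 1 (0815.67.53, Drenador, 1,064 kg, £198,021.04):
Code 0815.67.53 is under a tariff-rate quota (threshold 464 kg). In-quota: 464 kg at 10%; over-quota: 600 kg at 27%.
Pro-rata value split: in-quota = £198,021.04 × 464/1,064 = £86,355.04; over-quota = £198,021.04 − £86,355.04 = £111,666.00.
In-quota duty = £86,355.04 × 10% = £8,635.50. Over-quota duty = £111,666.00 × 27% = £30,149.82.
Line duty = £8,635.50 + £30,149.82 = £38,785.32.
Line 2 (9161.43.07, Pelistan, 1,164 m², £103,107.12):
Base rate for 9161.43.07 is £6.67/m².
9161.43.07 has an FTA preferential rate, but origin Pelistan is not Astistan; base rate stands.
Duty = 1,164 × £6.67 = £7,763.88.
Line 3 (8640.32.64, Astistan, 180 liters, £19,593.00):
Base rate for 8640.32.64 is £0.82/liter.
Origin Astistan qualifies under the Pelara–Astistan agreement and 8640.32.64 is covered: preferential rate Free applies instead.
Duty = £19,593.00 × 0% = £0.00.
Total = £38,785.32 + £7,763.88 + £0.00 = £46,549.20.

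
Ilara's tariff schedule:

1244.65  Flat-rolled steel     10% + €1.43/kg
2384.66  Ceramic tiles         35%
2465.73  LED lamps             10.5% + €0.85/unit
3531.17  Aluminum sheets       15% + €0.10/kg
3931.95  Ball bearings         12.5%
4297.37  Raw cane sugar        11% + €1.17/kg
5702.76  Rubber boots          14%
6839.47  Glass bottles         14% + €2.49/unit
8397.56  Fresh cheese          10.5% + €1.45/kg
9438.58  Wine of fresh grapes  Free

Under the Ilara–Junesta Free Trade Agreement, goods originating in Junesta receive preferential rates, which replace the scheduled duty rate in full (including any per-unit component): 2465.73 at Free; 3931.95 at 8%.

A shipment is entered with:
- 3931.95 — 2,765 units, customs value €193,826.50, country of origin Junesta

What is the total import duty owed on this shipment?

€15,506.12

Line 1 (3931.95, Junesta, 2,765 units, €193,826.50):
Base rate for 3931.95 is 12.5%.
Origin Junesta qualifies under the Ilara–Junesta agreement and 3931.95 is covered: preferential rate 8% applies instead.
Duty = €193,826.50 × 8% = €15,506.12.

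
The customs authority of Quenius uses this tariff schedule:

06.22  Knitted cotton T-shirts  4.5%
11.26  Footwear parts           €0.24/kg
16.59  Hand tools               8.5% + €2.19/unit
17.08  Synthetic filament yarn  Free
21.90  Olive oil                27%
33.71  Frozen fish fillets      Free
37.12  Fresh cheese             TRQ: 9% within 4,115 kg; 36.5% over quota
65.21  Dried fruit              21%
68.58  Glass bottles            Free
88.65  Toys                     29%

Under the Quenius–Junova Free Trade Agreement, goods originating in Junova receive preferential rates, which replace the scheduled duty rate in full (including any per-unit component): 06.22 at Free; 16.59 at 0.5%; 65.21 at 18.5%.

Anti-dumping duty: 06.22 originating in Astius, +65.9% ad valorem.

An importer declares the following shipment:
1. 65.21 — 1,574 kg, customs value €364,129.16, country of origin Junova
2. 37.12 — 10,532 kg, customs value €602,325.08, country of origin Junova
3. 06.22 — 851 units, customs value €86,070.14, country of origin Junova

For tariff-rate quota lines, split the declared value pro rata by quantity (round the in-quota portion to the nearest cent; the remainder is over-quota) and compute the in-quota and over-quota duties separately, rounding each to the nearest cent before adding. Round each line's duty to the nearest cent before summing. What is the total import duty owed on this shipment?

Line 1 (65.21, Junova, 1,574 kg, €364,129.16):
Base rate for 65.21 is 21%.
Origin Junova qualifies under the Quenius–Junova agreement and 65.21 is covered: preferential rate 18.5% applies instead.
Duty = €364,129.16 × 18.5% = €67,363.89.
Line 2 (37.12, Junova, 10,532 kg, €602,325.08):
Code 37.12 is under a tariff-rate quota (threshold 4,115 kg). In-quota: 4,115 kg at 9%; over-quota: 6,417 kg at 36.5%.
Pro-rata value split: in-quota = €602,325.08 × 4,115/10,532 = €235,336.85; over-quota = €602,325.08 − €235,336.85 = €366,988.23.
In-quota duty = €235,336.85 × 9% = €21,180.32. Over-quota duty = €366,988.23 × 36.5% = €133,950.70.
Line duty = €21,180.32 + €133,950.70 = €155,131.02.
Line 3 (06.22, Junova, 851 units, €86,070.14):
Base rate for 06.22 is 4.5%.
Origin Junova qualifies under the Quenius–Junova agreement and 06.22 is covered: preferential rate Free applies instead.
The additional-duty order on 06.22 targets Astius, not Junova; it does not apply.
Duty = €86,070.14 × 0% = €0.00.
Total = €67,363.89 + €155,131.02 + €0.00 = €222,494.91.

€222,494.91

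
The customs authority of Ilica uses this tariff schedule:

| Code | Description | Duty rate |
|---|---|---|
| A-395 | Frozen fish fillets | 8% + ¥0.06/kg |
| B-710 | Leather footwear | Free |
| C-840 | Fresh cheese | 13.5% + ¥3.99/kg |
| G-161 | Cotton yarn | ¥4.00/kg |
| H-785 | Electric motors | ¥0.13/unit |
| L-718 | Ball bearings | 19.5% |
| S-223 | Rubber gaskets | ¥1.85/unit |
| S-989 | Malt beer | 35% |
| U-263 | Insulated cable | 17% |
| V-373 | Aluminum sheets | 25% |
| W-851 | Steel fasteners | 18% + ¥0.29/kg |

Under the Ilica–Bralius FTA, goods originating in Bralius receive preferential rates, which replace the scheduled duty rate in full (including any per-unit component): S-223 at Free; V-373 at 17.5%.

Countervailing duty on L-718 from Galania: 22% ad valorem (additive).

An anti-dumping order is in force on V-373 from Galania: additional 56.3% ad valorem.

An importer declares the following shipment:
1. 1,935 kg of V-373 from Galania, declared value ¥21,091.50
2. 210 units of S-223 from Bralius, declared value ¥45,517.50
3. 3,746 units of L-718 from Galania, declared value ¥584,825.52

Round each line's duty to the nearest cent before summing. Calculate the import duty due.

Line 1 (V-373, Galania, 1,935 kg, ¥21,091.50):
Base rate for V-373 is 25%.
V-373 has an FTA preferential rate, but origin Galania is not Bralius; base rate stands.
Additional duty on V-373 from Galania: +56.3%. Applied ad valorem rate: 25% + 56.3% = 81.3%.
Duty = ¥21,091.50 × 81.3% = ¥17,147.39.
Line 2 (S-223, Bralius, 210 units, ¥45,517.50):
Base rate for S-223 is ¥1.85/unit.
Origin Bralius qualifies under the Ilica–Bralius agreement and S-223 is covered: preferential rate Free applies instead.
Duty = ¥45,517.50 × 0% = ¥0.00.
Line 3 (L-718, Galania, 3,746 units, ¥584,825.52):
Base rate for L-718 is 19.5%.
Additional duty on L-718 from Galania: +22%. Applied ad valorem rate: 19.5% + 22% = 41.5%.
Duty = ¥584,825.52 × 41.5% = ¥242,702.59.
Total = ¥17,147.39 + ¥0.00 + ¥242,702.59 = ¥259,849.98.

¥259,849.98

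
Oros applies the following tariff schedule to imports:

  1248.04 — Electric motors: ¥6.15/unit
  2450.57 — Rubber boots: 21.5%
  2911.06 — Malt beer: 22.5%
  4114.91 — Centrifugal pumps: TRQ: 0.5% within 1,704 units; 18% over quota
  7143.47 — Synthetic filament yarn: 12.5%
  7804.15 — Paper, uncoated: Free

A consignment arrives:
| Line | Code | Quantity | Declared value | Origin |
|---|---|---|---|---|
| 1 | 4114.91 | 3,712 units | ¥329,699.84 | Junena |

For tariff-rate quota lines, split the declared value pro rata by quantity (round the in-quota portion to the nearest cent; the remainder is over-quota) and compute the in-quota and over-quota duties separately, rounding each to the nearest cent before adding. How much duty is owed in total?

Line 1 (4114.91, Junena, 3,712 units, ¥329,699.84):
Code 4114.91 is under a tariff-rate quota (threshold 1,704 units). In-quota: 1,704 units at 0.5%; over-quota: 2,008 units at 18%.
Pro-rata value split: in-quota = ¥329,699.84 × 1,704/3,712 = ¥151,349.28; over-quota = ¥329,699.84 − ¥151,349.28 = ¥178,350.56.
In-quota duty = ¥151,349.28 × 0.5% = ¥756.75. Over-quota duty = ¥178,350.56 × 18% = ¥32,103.10.
Line duty = ¥756.75 + ¥32,103.10 = ¥32,859.85.

¥32,859.85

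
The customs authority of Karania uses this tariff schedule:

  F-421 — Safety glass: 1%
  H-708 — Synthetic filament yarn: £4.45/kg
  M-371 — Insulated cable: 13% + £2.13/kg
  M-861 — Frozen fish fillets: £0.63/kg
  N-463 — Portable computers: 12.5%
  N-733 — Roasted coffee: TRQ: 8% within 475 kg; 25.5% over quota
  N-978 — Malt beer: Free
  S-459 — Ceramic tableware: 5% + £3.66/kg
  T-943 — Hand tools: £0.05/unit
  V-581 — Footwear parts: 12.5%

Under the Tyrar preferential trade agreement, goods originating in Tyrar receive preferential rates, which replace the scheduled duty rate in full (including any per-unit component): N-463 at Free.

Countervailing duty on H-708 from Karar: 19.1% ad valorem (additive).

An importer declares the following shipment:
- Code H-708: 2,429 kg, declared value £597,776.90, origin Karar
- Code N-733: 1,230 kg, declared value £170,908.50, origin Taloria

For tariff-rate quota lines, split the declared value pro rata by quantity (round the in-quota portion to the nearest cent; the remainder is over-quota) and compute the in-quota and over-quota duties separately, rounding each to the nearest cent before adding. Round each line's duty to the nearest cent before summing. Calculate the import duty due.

Line 1 (H-708, Karar, 2,429 kg, £597,776.90):
Base rate for H-708 is £4.45/kg.
Additional duty on H-708 from Karar: +19.1% ad valorem. Applied ad valorem rate = 19.1%.
Duty = £597,776.90 × 19.1% + 2,429 × £4.45 = £124,984.44.
Line 2 (N-733, Taloria, 1,230 kg, £170,908.50):
Code N-733 is under a tariff-rate quota (threshold 475 kg). In-quota: 475 kg at 8%; over-quota: 755 kg at 25.5%.
Pro-rata value split: in-quota = £170,908.50 × 475/1,230 = £66,001.25; over-quota = £170,908.50 − £66,001.25 = £104,907.25.
In-quota duty = £66,001.25 × 8% = £5,280.10. Over-quota duty = £104,907.25 × 25.5% = £26,751.35.
Line duty = £5,280.10 + £26,751.35 = £32,031.45.
Total = £124,984.44 + £32,031.45 = £157,015.89.

£157,015.89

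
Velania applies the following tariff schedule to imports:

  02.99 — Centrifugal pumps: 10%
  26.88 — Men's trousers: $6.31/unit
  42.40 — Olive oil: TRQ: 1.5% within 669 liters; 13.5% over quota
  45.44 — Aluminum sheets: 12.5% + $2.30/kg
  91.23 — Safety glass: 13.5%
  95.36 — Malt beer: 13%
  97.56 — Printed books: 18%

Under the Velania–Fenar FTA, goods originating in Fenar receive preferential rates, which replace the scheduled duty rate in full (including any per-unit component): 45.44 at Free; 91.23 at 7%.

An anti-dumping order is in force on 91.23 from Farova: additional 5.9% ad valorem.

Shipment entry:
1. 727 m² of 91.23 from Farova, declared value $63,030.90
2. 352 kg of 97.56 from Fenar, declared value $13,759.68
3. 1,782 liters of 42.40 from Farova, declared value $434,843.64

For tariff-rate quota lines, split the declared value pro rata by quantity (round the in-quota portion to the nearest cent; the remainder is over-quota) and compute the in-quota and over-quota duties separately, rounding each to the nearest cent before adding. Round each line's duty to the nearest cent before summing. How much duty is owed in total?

Line 1 (91.23, Farova, 727 m², $63,030.90):
Base rate for 91.23 is 13.5%.
91.23 has an FTA preferential rate, but origin Farova is not Fenar; base rate stands.
Additional duty on 91.23 from Farova: +5.9%. Applied ad valorem rate: 13.5% + 5.9% = 19.4%.
Duty = $63,030.90 × 19.4% = $12,227.99.
Line 2 (97.56, Fenar, 352 kg, $13,759.68):
Base rate for 97.56 is 18%.
Origin Fenar is the FTA partner but 97.56 is not on the preference list; base rate stands.
Duty = $13,759.68 × 18% = $2,476.74.
Line 3 (42.40, Farova, 1,782 liters, $434,843.64):
Code 42.40 is under a tariff-rate quota (threshold 669 liters). In-quota: 669 liters at 1.5%; over-quota: 1,113 liters at 13.5%.
Pro-rata value split: in-quota = $434,843.64 × 669/1,782 = $163,249.38; over-quota = $434,843.64 − $163,249.38 = $271,594.26.
In-quota duty = $163,249.38 × 1.5% = $2,448.74. Over-quota duty = $271,594.26 × 13.5% = $36,665.23.
Line duty = $2,448.74 + $36,665.23 = $39,113.97.
Total = $12,227.99 + $2,476.74 + $39,113.97 = $53,818.70.

$53,818.70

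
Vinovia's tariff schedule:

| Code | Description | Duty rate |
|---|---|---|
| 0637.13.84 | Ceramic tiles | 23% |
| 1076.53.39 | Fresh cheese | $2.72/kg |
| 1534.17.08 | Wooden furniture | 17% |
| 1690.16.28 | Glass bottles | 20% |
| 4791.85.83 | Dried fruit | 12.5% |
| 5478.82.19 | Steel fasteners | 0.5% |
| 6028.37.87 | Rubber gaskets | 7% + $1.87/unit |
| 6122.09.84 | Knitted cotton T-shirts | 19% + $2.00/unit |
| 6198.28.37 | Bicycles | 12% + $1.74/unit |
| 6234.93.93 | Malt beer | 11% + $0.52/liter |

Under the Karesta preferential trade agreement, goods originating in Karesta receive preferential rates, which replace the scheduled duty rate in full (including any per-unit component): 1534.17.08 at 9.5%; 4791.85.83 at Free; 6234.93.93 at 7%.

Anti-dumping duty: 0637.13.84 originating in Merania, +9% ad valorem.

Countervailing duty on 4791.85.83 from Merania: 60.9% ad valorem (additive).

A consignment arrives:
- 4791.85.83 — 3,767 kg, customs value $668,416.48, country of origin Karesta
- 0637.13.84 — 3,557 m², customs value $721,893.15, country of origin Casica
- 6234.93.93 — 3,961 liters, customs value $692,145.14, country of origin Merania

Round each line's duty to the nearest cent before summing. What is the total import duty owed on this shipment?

Line 1 (4791.85.83, Karesta, 3,767 kg, $668,416.48):
Base rate for 4791.85.83 is 12.5%.
Origin Karesta qualifies under the Vinovia–Karesta agreement and 4791.85.83 is covered: preferential rate Free applies instead.
The additional-duty order on 4791.85.83 targets Merania, not Karesta; it does not apply.
Duty = $668,416.48 × 0% = $0.00.
Line 2 (0637.13.84, Casica, 3,557 m², $721,893.15):
Base rate for 0637.13.84 is 23%.
The additional-duty order on 0637.13.84 targets Merania, not Casica; it does not apply.
Duty = $721,893.15 × 23% = $166,035.42.
Line 3 (6234.93.93, Merania, 3,961 liters, $692,145.14):
Base rate for 6234.93.93 is 11% + $0.52/liter.
6234.93.93 has an FTA preferential rate, but origin Merania is not Karesta; base rate stands.
Duty = $692,145.14 × 11% + 3,961 × $0.52 = $78,195.69.
Total = $0.00 + $166,035.42 + $78,195.69 = $244,231.11.

$244,231.11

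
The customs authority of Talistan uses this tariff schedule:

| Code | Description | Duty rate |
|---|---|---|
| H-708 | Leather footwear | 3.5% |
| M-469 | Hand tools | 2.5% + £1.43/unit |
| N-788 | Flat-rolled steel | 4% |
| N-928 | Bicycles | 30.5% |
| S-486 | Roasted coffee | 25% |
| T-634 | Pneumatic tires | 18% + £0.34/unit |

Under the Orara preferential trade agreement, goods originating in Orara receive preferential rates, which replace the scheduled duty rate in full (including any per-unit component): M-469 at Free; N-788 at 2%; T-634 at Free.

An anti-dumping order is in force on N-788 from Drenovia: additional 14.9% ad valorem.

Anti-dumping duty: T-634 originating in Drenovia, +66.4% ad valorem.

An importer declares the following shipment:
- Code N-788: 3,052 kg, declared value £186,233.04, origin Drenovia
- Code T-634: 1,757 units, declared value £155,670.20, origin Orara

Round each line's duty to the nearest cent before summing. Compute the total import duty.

£35,198.04

Line 1 (N-788, Drenovia, 3,052 kg, £186,233.04):
Base rate for N-788 is 4%.
N-788 has an FTA preferential rate, but origin Drenovia is not Orara; base rate stands.
Additional duty on N-788 from Drenovia: +14.9%. Applied ad valorem rate: 4% + 14.9% = 18.9%.
Duty = £186,233.04 × 18.9% = £35,198.04.
Line 2 (T-634, Orara, 1,757 units, £155,670.20):
Base rate for T-634 is 18% + £0.34/unit.
Origin Orara qualifies under the Talistan–Orara agreement and T-634 is covered: preferential rate Free applies instead.
The additional-duty order on T-634 targets Drenovia, not Orara; it does not apply.
Duty = £155,670.20 × 0% = £0.00.
Total = £35,198.04 + £0.00 = £35,198.04.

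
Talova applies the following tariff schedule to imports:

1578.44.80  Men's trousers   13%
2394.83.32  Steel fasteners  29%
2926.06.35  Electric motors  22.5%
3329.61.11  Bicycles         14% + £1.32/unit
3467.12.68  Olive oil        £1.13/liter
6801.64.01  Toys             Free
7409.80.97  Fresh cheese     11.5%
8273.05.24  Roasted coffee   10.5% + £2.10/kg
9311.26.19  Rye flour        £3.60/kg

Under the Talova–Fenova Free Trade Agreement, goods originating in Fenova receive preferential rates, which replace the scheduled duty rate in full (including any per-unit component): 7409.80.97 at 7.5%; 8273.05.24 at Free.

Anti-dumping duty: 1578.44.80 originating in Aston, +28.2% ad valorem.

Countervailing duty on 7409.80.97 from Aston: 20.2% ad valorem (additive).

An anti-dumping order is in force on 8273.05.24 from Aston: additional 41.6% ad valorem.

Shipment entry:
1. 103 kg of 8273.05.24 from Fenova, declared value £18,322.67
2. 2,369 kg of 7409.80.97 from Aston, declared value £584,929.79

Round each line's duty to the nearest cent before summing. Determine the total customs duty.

£185,422.74

Line 1 (8273.05.24, Fenova, 103 kg, £18,322.67):
Base rate for 8273.05.24 is 10.5% + £2.10/kg.
Origin Fenova qualifies under the Talova–Fenova agreement and 8273.05.24 is covered: preferential rate Free applies instead.
The additional-duty order on 8273.05.24 targets Aston, not Fenova; it does not apply.
Duty = £18,322.67 × 0% = £0.00.
Line 2 (7409.80.97, Aston, 2,369 kg, £584,929.79):
Base rate for 7409.80.97 is 11.5%.
7409.80.97 has an FTA preferential rate, but origin Aston is not Fenova; base rate stands.
Additional duty on 7409.80.97 from Aston: +20.2%. Applied ad valorem rate: 11.5% + 20.2% = 31.7%.
Duty = £584,929.79 × 31.7% = £185,422.74.
Total = £0.00 + £185,422.74 = £185,422.74.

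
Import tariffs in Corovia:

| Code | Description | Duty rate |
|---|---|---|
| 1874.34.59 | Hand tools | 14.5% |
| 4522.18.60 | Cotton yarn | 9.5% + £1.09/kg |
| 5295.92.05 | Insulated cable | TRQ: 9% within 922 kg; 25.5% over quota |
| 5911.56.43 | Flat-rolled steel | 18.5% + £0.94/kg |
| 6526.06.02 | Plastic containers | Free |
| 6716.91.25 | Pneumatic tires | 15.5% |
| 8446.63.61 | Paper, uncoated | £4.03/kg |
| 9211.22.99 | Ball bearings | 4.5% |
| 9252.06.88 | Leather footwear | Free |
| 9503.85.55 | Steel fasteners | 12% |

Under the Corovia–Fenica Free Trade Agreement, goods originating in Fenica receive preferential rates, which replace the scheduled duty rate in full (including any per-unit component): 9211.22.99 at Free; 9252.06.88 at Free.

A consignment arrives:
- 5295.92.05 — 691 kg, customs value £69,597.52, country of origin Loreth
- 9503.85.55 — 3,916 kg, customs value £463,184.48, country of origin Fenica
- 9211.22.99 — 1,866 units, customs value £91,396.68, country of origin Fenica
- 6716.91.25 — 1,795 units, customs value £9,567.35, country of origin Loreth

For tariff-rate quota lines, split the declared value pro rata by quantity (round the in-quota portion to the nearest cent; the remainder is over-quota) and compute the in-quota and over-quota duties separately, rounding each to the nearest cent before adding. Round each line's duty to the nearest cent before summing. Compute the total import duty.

£63,328.86

Line 1 (5295.92.05, Loreth, 691 kg, £69,597.52):
Code 5295.92.05 is under a tariff-rate quota (threshold 922 kg). Quantity 691 kg is within the quota, so the in-quota rate 9% applies to the full value.
Duty = £69,597.52 × 9% = £6,263.78.
Line 2 (9503.85.55, Fenica, 3,916 kg, £463,184.48):
Base rate for 9503.85.55 is 12%.
Origin Fenica is the FTA partner but 9503.85.55 is not on the preference list; base rate stands.
Duty = £463,184.48 × 12% = £55,582.14.
Line 3 (9211.22.99, Fenica, 1,866 units, £91,396.68):
Base rate for 9211.22.99 is 4.5%.
Origin Fenica qualifies under the Corovia–Fenica agreement and 9211.22.99 is covered: preferential rate Free applies instead.
Duty = £91,396.68 × 0% = £0.00.
Line 4 (6716.91.25, Loreth, 1,795 units, £9,567.35):
Base rate for 6716.91.25 is 15.5%.
Duty = £9,567.35 × 15.5% = £1,482.94.
Total = £6,263.78 + £55,582.14 + £0.00 + £1,482.94 = £63,328.86.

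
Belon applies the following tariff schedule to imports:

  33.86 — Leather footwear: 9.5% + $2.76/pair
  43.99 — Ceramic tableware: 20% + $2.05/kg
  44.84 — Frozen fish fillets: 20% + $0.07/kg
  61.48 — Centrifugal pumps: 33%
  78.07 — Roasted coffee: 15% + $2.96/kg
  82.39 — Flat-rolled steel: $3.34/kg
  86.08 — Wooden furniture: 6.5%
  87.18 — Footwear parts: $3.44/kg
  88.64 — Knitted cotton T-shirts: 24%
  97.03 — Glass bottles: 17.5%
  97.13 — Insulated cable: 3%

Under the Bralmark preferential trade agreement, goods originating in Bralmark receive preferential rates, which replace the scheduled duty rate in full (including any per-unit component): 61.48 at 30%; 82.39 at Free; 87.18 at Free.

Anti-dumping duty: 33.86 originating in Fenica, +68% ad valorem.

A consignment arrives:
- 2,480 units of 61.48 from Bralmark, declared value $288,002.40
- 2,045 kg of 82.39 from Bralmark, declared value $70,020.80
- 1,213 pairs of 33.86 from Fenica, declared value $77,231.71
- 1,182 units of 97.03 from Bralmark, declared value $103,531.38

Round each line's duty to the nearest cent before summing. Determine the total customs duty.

$167,721.17

Line 1 (61.48, Bralmark, 2,480 units, $288,002.40):
Base rate for 61.48 is 33%.
Origin Bralmark qualifies under the Belon–Bralmark agreement and 61.48 is covered: preferential rate 30% applies instead.
Duty = $288,002.40 × 30% = $86,400.72.
Line 2 (82.39, Bralmark, 2,045 kg, $70,020.80):
Base rate for 82.39 is $3.34/kg.
Origin Bralmark qualifies under the Belon–Bralmark agreement and 82.39 is covered: preferential rate Free applies instead.
Duty = $70,020.80 × 0% = $0.00.
Line 3 (33.86, Fenica, 1,213 pairs, $77,231.71):
Base rate for 33.86 is 9.5% + $2.76/pair.
Additional duty on 33.86 from Fenica: +68%. Applied ad valorem rate: 9.5% + 68% = 77.5%.
Duty = $77,231.71 × 77.5% + 1,213 × $2.76 = $63,202.46.
Line 4 (97.03, Bralmark, 1,182 units, $103,531.38):
Base rate for 97.03 is 17.5%.
Origin Bralmark is the FTA partner but 97.03 is not on the preference list; base rate stands.
Duty = $103,531.38 × 17.5% = $18,117.99.
Total = $86,400.72 + $0.00 + $63,202.46 + $18,117.99 = $167,721.17.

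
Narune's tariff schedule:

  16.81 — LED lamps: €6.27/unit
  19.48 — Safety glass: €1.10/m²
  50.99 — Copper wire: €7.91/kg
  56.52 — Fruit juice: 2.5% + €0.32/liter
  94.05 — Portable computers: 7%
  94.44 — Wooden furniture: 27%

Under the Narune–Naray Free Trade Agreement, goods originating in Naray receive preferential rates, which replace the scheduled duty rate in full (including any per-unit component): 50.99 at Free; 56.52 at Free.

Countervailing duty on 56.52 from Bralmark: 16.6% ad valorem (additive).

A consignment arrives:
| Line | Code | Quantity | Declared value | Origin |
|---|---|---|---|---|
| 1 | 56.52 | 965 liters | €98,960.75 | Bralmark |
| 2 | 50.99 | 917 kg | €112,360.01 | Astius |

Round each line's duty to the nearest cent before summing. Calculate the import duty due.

€26,463.77

Line 1 (56.52, Bralmark, 965 liters, €98,960.75):
Base rate for 56.52 is 2.5% + €0.32/liter.
56.52 has an FTA preferential rate, but origin Bralmark is not Naray; base rate stands.
Additional duty on 56.52 from Bralmark: +16.6%. Applied ad valorem rate: 2.5% + 16.6% = 19.1%.
Duty = €98,960.75 × 19.1% + 965 × €0.32 = €19,210.30.
Line 2 (50.99, Astius, 917 kg, €112,360.01):
Base rate for 50.99 is €7.91/kg.
50.99 has an FTA preferential rate, but origin Astius is not Naray; base rate stands.
Duty = 917 × €7.91 = €7,253.47.
Total = €19,210.30 + €7,253.47 = €26,463.77.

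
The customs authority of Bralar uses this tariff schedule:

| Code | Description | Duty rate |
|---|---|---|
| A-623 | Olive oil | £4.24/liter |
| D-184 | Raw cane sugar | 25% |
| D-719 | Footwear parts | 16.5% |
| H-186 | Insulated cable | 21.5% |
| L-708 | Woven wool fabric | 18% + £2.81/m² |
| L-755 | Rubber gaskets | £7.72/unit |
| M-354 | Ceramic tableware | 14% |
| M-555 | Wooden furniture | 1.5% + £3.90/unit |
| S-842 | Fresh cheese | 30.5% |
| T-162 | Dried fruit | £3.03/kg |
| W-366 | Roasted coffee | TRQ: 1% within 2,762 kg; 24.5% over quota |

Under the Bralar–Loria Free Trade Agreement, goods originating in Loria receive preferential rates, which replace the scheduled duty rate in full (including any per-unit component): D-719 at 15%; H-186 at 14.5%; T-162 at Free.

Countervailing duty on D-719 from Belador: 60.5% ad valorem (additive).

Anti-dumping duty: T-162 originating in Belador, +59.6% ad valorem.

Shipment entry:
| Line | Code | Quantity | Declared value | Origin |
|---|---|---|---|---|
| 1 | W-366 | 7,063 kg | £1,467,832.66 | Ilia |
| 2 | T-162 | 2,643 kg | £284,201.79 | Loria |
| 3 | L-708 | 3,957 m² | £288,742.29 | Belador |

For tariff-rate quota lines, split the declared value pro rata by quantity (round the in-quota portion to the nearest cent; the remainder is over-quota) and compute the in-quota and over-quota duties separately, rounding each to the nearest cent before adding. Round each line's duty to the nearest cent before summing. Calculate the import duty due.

£287,822.06

Line 1 (W-366, Ilia, 7,063 kg, £1,467,832.66):
Code W-366 is under a tariff-rate quota (threshold 2,762 kg). In-quota: 2,762 kg at 1%; over-quota: 4,301 kg at 24.5%.
Pro-rata value split: in-quota = £1,467,832.66 × 2,762/7,063 = £573,998.84; over-quota = £1,467,832.66 − £573,998.84 = £893,833.82.
In-quota duty = £573,998.84 × 1% = £5,739.99. Over-quota duty = £893,833.82 × 24.5% = £218,989.29.
Line duty = £5,739.99 + £218,989.29 = £224,729.28.
Line 2 (T-162, Loria, 2,643 kg, £284,201.79):
Base rate for T-162 is £3.03/kg.
Origin Loria qualifies under the Bralar–Loria agreement and T-162 is covered: preferential rate Free applies instead.
The additional-duty order on T-162 targets Belador, not Loria; it does not apply.
Duty = £284,201.79 × 0% = £0.00.
Line 3 (L-708, Belador, 3,957 m², £288,742.29):
Base rate for L-708 is 18% + £2.81/m².
Duty = £288,742.29 × 18% + 3,957 × £2.81 = £63,092.78.
Total = £224,729.28 + £0.00 + £63,092.78 = £287,822.06.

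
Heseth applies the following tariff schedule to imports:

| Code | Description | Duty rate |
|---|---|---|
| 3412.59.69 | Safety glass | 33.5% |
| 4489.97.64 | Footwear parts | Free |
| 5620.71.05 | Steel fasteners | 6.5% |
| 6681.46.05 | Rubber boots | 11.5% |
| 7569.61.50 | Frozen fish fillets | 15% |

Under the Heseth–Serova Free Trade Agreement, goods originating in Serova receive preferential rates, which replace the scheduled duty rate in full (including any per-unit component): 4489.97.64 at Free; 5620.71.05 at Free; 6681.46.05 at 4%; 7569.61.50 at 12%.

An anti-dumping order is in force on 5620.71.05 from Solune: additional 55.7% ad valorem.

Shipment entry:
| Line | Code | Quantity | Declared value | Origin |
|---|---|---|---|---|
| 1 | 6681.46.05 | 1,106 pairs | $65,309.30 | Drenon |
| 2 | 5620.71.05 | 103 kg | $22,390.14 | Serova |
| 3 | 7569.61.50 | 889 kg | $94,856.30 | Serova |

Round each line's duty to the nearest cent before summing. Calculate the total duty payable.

$18,893.33

Line 1 (6681.46.05, Drenon, 1,106 pairs, $65,309.30):
Base rate for 6681.46.05 is 11.5%.
6681.46.05 has an FTA preferential rate, but origin Drenon is not Serova; base rate stands.
Duty = $65,309.30 × 11.5% = $7,510.57.
Line 2 (5620.71.05, Serova, 103 kg, $22,390.14):
Base rate for 5620.71.05 is 6.5%.
Origin Serova qualifies under the Heseth–Serova agreement and 5620.71.05 is covered: preferential rate Free applies instead.
The additional-duty order on 5620.71.05 targets Solune, not Serova; it does not apply.
Duty = $22,390.14 × 0% = $0.00.
Line 3 (7569.61.50, Serova, 889 kg, $94,856.30):
Base rate for 7569.61.50 is 15%.
Origin Serova qualifies under the Heseth–Serova agreement and 7569.61.50 is covered: preferential rate 12% applies instead.
Duty = $94,856.30 × 12% = $11,382.76.
Total = $7,510.57 + $0.00 + $11,382.76 = $18,893.33.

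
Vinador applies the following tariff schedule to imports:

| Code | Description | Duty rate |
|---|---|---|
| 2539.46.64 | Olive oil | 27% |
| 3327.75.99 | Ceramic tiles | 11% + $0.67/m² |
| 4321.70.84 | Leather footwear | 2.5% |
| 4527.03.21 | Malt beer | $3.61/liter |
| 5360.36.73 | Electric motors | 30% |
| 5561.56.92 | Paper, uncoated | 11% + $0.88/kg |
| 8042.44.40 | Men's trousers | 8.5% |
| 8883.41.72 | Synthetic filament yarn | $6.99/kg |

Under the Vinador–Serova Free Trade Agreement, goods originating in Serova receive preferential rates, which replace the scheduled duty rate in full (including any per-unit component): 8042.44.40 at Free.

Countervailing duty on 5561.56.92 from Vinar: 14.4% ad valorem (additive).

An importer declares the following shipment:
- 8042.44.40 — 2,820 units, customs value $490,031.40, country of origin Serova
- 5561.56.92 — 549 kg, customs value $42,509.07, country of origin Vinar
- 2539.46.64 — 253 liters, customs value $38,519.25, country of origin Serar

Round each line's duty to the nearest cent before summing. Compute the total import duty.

$21,680.62

Line 1 (8042.44.40, Serova, 2,820 units, $490,031.40):
Base rate for 8042.44.40 is 8.5%.
Origin Serova qualifies under the Vinador–Serova agreement and 8042.44.40 is covered: preferential rate Free applies instead.
Duty = $490,031.40 × 0% = $0.00.
Line 2 (5561.56.92, Vinar, 549 kg, $42,509.07):
Base rate for 5561.56.92 is 11% + $0.88/kg.
Additional duty on 5561.56.92 from Vinar: +14.4%. Applied ad valorem rate: 11% + 14.4% = 25.4%.
Duty = $42,509.07 × 25.4% + 549 × $0.88 = $11,280.42.
Line 3 (2539.46.64, Serar, 253 liters, $38,519.25):
Base rate for 2539.46.64 is 27%.
Duty = $38,519.25 × 27% = $10,400.20.
Total = $0.00 + $11,280.42 + $10,400.20 = $21,680.62.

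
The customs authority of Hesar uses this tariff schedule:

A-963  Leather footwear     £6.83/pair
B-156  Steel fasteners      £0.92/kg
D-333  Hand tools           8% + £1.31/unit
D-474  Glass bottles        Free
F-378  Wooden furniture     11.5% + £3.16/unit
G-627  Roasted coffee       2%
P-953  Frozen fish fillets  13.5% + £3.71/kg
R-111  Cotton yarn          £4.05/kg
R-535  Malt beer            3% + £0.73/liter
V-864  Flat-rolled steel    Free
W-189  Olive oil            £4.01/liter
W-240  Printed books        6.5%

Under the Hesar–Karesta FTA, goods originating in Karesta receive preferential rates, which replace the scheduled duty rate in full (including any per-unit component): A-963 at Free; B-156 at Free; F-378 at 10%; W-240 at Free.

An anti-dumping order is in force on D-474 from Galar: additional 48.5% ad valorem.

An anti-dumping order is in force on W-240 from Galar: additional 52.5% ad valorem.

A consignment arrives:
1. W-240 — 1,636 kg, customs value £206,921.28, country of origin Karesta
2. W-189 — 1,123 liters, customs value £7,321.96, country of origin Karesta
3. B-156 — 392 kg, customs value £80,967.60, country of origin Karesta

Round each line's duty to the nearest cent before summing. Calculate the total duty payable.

Line 1 (W-240, Karesta, 1,636 kg, £206,921.28):
Base rate for W-240 is 6.5%.
Origin Karesta qualifies under the Hesar–Karesta agreement and W-240 is covered: preferential rate Free applies instead.
The additional-duty order on W-240 targets Galar, not Karesta; it does not apply.
Duty = £206,921.28 × 0% = £0.00.
Line 2 (W-189, Karesta, 1,123 liters, £7,321.96):
Base rate for W-189 is £4.01/liter.
Origin Karesta is the FTA partner but W-189 is not on the preference list; base rate stands.
Duty = 1,123 × £4.01 = £4,503.23.
Line 3 (B-156, Karesta, 392 kg, £80,967.60):
Base rate for B-156 is £0.92/kg.
Origin Karesta qualifies under the Hesar–Karesta agreement and B-156 is covered: preferential rate Free applies instead.
Duty = £80,967.60 × 0% = £0.00.
Total = £0.00 + £4,503.23 + £0.00 = £4,503.23.

£4,503.23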